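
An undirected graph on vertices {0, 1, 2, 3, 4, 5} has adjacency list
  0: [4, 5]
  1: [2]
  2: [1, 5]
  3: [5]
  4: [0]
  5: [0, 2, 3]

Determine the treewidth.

1

A width-1 tree decomposition is:
Bags: B1 = {0, 5}  B2 = {0, 4}  B3 = {3, 5}  B4 = {2, 5}  B5 = {1, 2}
Tree: B1–B2, B1–B3, B3–B4, B4–B5
Each bag holds 2 vertices, so the decomposition has width 1, which upper-bounds the treewidth. G has an edge, so its treewidth is at least 1. Therefore the treewidth is 1.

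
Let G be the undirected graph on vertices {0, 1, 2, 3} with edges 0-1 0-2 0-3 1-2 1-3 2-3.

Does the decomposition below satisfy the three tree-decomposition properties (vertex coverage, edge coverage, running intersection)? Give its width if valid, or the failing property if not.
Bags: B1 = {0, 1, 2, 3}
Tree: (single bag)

Every vertex of G appears in some bag (union = {0, 1, 2, 3}); every edge is covered by a bag; and for each vertex v the set of bags containing v is connected in the bag tree. The decomposition is therefore valid. The largest bag has 4 vertices, so the width is 3.

Yes; width 3.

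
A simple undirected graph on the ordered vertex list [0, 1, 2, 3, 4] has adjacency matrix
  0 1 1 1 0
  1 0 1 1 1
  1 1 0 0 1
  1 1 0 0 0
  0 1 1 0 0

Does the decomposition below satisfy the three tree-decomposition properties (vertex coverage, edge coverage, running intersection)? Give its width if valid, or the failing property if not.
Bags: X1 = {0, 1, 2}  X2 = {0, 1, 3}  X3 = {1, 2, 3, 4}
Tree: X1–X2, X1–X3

A tree decomposition must satisfy three properties: every vertex lies in some bag; for every edge, both endpoints lie together in some bag; and for every vertex, the bags containing it form a connected subtree. Here bags containing vertex 3 are not connected in the tree, so the decomposition is invalid.

No — bags containing vertex 3 are not connected in the tree.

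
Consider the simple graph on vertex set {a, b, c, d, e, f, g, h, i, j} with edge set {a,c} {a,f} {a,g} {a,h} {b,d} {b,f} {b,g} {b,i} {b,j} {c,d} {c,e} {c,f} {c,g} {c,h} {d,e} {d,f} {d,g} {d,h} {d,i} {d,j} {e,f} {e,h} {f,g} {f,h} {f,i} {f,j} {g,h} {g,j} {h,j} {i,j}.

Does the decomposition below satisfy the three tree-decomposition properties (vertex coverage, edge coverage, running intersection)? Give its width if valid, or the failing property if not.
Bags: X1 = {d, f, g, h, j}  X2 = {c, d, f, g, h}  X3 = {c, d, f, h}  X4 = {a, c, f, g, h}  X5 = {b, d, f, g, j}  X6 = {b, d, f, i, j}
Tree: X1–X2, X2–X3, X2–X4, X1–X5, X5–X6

A tree decomposition must satisfy three properties: every vertex lies in some bag; for every edge, both endpoints lie together in some bag; and for every vertex, the bags containing it form a connected subtree. Here vertex e appears in no bag, so the decomposition is invalid.

No — vertex e appears in no bag.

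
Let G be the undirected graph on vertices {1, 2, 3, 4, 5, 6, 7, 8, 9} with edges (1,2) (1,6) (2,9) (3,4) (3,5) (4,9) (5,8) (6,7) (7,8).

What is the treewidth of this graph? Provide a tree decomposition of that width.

The largest bag has 3 vertices, giving width 2; this decomposition certifies tw(G) ≤ 2. For the lower bound, G contains the cycle 3–4–9–2–1–6–7–8–5–3, so G is not a forest; only forests have treewidth ≤ 1, hence tw(G) ≥ 2. Hence tw(G) = 2 exactly.

Treewidth 2.
One optimal decomposition is:
Bags: B1 = {3, 4, 9}  B2 = {2, 3, 9}  B3 = {1, 2, 3}  B4 = {1, 3, 6}  B5 = {3, 6, 7}  B6 = {3, 7, 8}  B7 = {3, 5, 8}
Tree: B1–B2, B2–B3, B3–B4, B4–B5, B5–B6, B6–B7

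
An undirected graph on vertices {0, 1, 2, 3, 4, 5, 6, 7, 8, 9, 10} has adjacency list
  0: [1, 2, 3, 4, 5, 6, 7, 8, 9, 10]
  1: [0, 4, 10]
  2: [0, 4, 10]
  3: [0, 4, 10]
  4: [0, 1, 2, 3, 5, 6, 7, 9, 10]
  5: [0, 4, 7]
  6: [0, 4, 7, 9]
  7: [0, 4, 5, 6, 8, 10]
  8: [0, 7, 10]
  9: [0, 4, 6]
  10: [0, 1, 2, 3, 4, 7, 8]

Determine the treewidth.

3

A width-3 tree decomposition is:
Bags: B1 = {0, 2, 4, 10}  B2 = {0, 4, 7, 10}  B3 = {0, 7, 8, 10}  B4 = {0, 4, 6, 7}  B5 = {0, 4, 5, 7}  B6 = {0, 4, 6, 9}  B7 = {0, 1, 4, 10}  B8 = {0, 3, 4, 10}
Tree: B1–B2, B2–B3, B2–B4, B4–B5, B4–B6, B1–B7, B1–B8
The largest bag has 4 vertices, giving width 3; this decomposition certifies tw(G) ≤ 3. On the other hand G contains the 4-clique {0, 7, 8, 10}. A clique must lie in a single bag of any decomposition, so no decomposition can have width below 3. The upper and lower bounds meet at 3, so that is the treewidth.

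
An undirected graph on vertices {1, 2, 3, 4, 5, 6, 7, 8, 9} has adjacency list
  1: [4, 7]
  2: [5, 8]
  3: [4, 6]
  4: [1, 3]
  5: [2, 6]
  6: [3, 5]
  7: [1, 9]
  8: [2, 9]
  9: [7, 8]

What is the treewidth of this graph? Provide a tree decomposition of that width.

Treewidth 2.
One such decomposition:
Bags: B1 = {3, 4, 6}  B2 = {4, 5, 6}  B3 = {2, 4, 5}  B4 = {2, 4, 8}  B5 = {4, 8, 9}  B6 = {4, 7, 9}  B7 = {1, 4, 7}
Tree: B1–B2, B2–B3, B3–B4, B4–B5, B5–B6, B6–B7

The largest bag has 3 vertices, giving width 2; this decomposition certifies tw(G) ≤ 2. Since 4–3–6–5–2–8–9–7–1–4 is a cycle in G, G is not acyclic. Forests are exactly the graphs of treewidth ≤ 1, so tw(G) ≥ 2. The upper and lower bounds meet at 2, so that is the treewidth.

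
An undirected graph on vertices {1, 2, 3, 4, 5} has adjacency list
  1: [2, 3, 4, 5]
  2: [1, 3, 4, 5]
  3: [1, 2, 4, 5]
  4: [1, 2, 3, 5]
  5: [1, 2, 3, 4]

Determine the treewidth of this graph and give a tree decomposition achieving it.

A single bag containing all 5 vertices is trivially a valid decomposition of width 4. Conversely, {1, 2, 3, 4, 5} is a clique of size 5, and the vertices of any clique must share a bag in every tree decomposition; so some bag has ≥ 5 vertices and tw(G) ≥ 4. Combining the bounds, tw(G) = 4.

Treewidth 4.
One optimal decomposition is:
Bags: B1 = {1, 2, 3, 4, 5}
Tree: (single bag)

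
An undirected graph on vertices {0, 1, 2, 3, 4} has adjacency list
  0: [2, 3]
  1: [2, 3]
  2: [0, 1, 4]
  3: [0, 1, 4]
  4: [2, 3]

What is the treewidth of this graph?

2

A width-2 tree decomposition is:
Bags: B1 = {0, 2, 3}  B2 = {1, 2, 3}  B3 = {2, 3, 4}
Tree: B1–B2, B2–B3
Every bag has size at most 3, so the width is 3 − 1 = 2 and tw(G) ≤ 2. The edges 3–0–2–1–3 form a cycle, so G is not a tree and its treewidth is at least 2. Therefore the treewidth is 2.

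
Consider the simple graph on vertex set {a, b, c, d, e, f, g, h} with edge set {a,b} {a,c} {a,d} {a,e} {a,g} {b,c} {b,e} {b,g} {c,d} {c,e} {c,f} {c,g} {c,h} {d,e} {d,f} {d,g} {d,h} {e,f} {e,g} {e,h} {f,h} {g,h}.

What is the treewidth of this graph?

A width-4 tree decomposition is:
Bags: B1 = {a, c, d, e, g}  B2 = {a, b, c, e, g}  B3 = {c, d, e, g, h}  B4 = {c, d, e, f, h}
Tree: B1–B2, B1–B3, B3–B4
Each bag holds 5 vertices, so the decomposition has width 4, which upper-bounds the treewidth. On the other hand G contains the 5-clique {c, d, e, g, h}. A clique must lie in a single bag of any decomposition, so no decomposition can have width below 4. Hence tw(G) = 4 exactly.

4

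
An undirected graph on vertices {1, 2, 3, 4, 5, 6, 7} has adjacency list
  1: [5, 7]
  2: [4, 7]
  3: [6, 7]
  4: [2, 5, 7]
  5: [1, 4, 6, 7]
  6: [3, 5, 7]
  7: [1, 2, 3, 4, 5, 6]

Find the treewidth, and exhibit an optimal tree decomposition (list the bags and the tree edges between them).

Every bag has size at most 3, so the width is 3 − 1 = 2 and tw(G) ≤ 2. For the lower bound, the 3 vertices {2, 4, 7} are pairwise adjacent, and any tree decomposition puts a clique entirely inside one bag — forcing width ≥ 2. Therefore the treewidth is 2.

Treewidth 2.
One optimal decomposition is:
Bags: B1 = {2, 4, 7}  B2 = {4, 5, 7}  B3 = {5, 6, 7}  B4 = {3, 6, 7}  B5 = {1, 5, 7}
Tree: B1–B2, B2–B3, B3–B4, B3–B5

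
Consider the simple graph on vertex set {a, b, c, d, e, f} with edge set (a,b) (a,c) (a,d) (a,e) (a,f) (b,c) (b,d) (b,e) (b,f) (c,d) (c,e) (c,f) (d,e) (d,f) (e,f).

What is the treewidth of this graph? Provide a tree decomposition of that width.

Treewidth 5.
One such decomposition:
Bags: B1 = {a, b, c, d, e, f}
Tree: (single bag)

With just one bag of size 6, the width is 6 − 1 = 5, so tw(G) ≤ 5. On the other hand G contains the 6-clique {a, b, c, d, e, f}. A clique must lie in a single bag of any decomposition, so no decomposition can have width below 5. Combining the bounds, tw(G) = 5.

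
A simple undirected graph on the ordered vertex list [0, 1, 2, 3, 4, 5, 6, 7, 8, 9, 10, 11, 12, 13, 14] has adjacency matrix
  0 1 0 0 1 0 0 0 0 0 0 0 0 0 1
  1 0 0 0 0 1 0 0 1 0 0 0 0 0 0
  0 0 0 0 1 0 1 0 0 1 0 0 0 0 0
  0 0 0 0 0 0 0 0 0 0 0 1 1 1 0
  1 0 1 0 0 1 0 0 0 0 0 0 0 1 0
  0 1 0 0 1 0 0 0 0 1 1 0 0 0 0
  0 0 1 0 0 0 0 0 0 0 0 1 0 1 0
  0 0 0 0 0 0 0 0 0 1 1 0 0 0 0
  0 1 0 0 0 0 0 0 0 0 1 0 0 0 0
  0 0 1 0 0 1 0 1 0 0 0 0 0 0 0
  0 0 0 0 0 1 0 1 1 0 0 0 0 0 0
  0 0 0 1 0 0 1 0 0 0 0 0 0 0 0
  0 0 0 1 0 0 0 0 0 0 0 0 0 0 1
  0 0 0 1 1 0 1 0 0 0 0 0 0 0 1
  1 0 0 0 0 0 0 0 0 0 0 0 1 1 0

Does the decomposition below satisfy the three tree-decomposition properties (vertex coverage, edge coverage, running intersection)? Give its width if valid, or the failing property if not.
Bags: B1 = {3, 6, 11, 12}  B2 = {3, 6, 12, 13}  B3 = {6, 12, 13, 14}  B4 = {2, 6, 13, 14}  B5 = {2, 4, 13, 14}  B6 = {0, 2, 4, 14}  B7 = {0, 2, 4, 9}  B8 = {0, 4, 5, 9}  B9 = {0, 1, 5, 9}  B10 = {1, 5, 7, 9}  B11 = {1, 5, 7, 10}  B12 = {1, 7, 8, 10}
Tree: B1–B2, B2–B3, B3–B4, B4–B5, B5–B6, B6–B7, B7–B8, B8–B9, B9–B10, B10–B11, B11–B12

Every vertex of G appears in some bag (union = {0, 1, 2, 3, 4, 5, 6, 7, 8, 9, 10, 11, 12, 13, 14}); every edge is covered by a bag; and for each vertex v the set of bags containing v is connected in the bag tree. The decomposition is therefore valid. The largest bag has 4 vertices, so the width is 3.

Yes; width 3.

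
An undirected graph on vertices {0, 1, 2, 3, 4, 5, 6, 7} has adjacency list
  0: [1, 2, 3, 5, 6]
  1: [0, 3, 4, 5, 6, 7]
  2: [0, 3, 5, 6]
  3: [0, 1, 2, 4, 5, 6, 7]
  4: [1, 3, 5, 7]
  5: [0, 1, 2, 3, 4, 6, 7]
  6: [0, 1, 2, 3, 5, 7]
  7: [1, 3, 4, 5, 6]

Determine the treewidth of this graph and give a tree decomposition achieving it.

Treewidth 4.
Bags: B1 = {1, 3, 4, 5, 7}  B2 = {1, 3, 5, 6, 7}  B3 = {0, 1, 3, 5, 6}  B4 = {0, 2, 3, 5, 6}
Tree: B1–B2, B2–B3, B3–B4

Each bag holds 5 vertices, so the decomposition has width 4, which upper-bounds the treewidth. Conversely, {1, 3, 4, 5, 7} is a clique of size 5, and the vertices of any clique must share a bag in every tree decomposition; so some bag has ≥ 5 vertices and tw(G) ≥ 4. Combining the bounds, tw(G) = 4.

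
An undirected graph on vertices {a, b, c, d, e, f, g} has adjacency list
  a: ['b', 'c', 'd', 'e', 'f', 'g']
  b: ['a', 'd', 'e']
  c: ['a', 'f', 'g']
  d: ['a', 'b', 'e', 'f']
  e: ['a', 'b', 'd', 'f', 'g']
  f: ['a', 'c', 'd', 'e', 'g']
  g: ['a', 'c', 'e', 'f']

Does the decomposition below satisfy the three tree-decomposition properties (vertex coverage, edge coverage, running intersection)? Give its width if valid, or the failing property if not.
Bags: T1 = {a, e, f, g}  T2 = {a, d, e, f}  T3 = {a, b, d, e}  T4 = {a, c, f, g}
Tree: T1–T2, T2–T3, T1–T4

Yes; width 3.

Vertex coverage: the bags together contain {a, b, c, d, e, f, g}, the full vertex set. Edge coverage: each edge of G has both endpoints in at least one bag. Running intersection: for every vertex, the bags containing it form a connected subtree. All three properties hold, so this is a valid tree decomposition of width max|bag| − 1 = 3, and hence tw(G) ≤ 3.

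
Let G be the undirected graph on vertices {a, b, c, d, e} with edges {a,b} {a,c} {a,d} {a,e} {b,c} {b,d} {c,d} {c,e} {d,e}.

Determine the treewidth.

3

A width-3 tree decomposition is:
Bags: B1 = {a, b, c, d}  B2 = {a, c, d, e}
Tree: B1–B2
Every bag has size at most 4, so the width is 4 − 1 = 3 and tw(G) ≤ 3. Conversely, {a, c, d, e} is a clique of size 4, and the vertices of any clique must share a bag in every tree decomposition; so some bag has ≥ 4 vertices and tw(G) ≥ 3. Hence tw(G) = 3 exactly.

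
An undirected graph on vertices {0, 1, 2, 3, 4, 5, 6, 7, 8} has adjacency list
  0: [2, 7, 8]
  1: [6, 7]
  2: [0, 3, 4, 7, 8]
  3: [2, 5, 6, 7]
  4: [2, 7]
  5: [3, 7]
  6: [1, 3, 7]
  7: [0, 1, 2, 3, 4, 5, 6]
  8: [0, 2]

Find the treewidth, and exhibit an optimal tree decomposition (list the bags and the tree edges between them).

Treewidth 2.
Bags: B1 = {2, 3, 7}  B2 = {0, 2, 7}  B3 = {0, 2, 8}  B4 = {3, 6, 7}  B5 = {3, 5, 7}  B6 = {2, 4, 7}  B7 = {1, 6, 7}
Tree: B1–B2, B2–B3, B1–B4, B4–B5, B2–B6, B4–B7

The largest bag has 3 vertices, giving width 2; this decomposition certifies tw(G) ≤ 2. On the other hand G contains the 3-clique {0, 2, 8}. A clique must lie in a single bag of any decomposition, so no decomposition can have width below 2. The upper and lower bounds meet at 2, so that is the treewidth.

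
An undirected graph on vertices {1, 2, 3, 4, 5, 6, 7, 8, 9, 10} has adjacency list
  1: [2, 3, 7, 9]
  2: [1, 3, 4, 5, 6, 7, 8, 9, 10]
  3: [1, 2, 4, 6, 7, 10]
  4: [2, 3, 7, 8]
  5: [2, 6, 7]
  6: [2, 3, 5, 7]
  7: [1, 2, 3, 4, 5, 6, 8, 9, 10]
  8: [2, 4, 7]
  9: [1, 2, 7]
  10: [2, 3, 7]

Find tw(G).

3

A width-3 tree decomposition is:
Bags: B1 = {1, 2, 3, 7}  B2 = {2, 3, 6, 7}  B3 = {2, 3, 4, 7}  B4 = {1, 2, 7, 9}  B5 = {2, 3, 7, 10}  B6 = {2, 5, 6, 7}  B7 = {2, 4, 7, 8}
Tree: B1–B2, B1–B3, B1–B4, B3–B5, B2–B6, B3–B7
The largest bag has 4 vertices, giving width 3; this decomposition certifies tw(G) ≤ 3. For the lower bound, the 4 vertices {2, 4, 7, 8} are pairwise adjacent, and any tree decomposition puts a clique entirely inside one bag — forcing width ≥ 3. Therefore the treewidth is 3.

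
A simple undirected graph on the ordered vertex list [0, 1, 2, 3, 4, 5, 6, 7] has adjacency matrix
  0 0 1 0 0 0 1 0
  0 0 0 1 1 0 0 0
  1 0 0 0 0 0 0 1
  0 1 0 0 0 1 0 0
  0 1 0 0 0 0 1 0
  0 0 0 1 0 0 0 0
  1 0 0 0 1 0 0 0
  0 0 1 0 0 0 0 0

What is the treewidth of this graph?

1

A width-1 tree decomposition is:
Bags: B1 = {2, 7}  B2 = {0, 2}  B3 = {0, 6}  B4 = {4, 6}  B5 = {1, 4}  B6 = {1, 3}  B7 = {3, 5}
Tree: B1–B2, B2–B3, B3–B4, B4–B5, B5–B6, B6–B7
The largest bag has 2 vertices, giving width 1; this decomposition certifies tw(G) ≤ 1. Any graph with an edge has treewidth ≥ 1, and G has the edge 7–2. The upper and lower bounds meet at 1, so that is the treewidth.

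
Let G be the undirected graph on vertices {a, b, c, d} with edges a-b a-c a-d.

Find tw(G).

1

A width-1 tree decomposition is:
Bags: B1 = {a, b}  B2 = {a, c}  B3 = {a, d}
Tree: B1–B2, B1–B3
Every bag has size at most 2, so the width is 2 − 1 = 1 and tw(G) ≤ 1. G has an edge, so its treewidth is at least 1. Hence tw(G) = 1 exactly.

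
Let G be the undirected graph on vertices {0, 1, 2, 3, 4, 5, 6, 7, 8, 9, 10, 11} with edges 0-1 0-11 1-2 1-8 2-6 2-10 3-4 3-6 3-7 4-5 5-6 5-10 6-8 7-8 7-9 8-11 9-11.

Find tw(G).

A width-3 tree decomposition is:
Bags: B1 = {3, 4, 5, 10}  B2 = {3, 5, 6, 10}  B3 = {2, 3, 6, 10}  B4 = {2, 3, 6, 7}  B5 = {2, 6, 7, 8}  B6 = {1, 2, 7, 8}  B7 = {1, 7, 8, 9}  B8 = {1, 8, 9, 11}  B9 = {0, 1, 9, 11}
Tree: B1–B2, B2–B3, B3–B4, B4–B5, B5–B6, B6–B7, B7–B8, B8–B9
The largest bag has 4 vertices, giving width 3; this decomposition certifies tw(G) ≤ 3. For the lower bound: the 4 vertex sets {4,5,10}, {3}, {6}, {1,2,7,8} are disjoint, each induces a connected subgraph, and every pair is joined by at least one edge of G. Contracting each set to a single vertex therefore yields K_{4} as a minor, and since treewidth is minor-monotone, tw(G) ≥ tw(K_{4}) = 3. Combining the bounds, tw(G) = 3.

3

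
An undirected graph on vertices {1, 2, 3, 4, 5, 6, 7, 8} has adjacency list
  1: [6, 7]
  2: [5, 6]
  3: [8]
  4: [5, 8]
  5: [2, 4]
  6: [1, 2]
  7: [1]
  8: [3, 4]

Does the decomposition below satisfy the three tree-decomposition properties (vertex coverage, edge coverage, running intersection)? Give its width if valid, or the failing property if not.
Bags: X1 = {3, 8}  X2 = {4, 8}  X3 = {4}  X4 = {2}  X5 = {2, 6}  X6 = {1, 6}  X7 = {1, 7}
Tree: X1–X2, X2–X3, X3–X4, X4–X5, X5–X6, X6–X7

A tree decomposition must satisfy three properties: every vertex lies in some bag; for every edge, both endpoints lie together in some bag; and for every vertex, the bags containing it form a connected subtree. Here vertex 5 appears in no bag, so the decomposition is invalid.

No — vertex 5 appears in no bag.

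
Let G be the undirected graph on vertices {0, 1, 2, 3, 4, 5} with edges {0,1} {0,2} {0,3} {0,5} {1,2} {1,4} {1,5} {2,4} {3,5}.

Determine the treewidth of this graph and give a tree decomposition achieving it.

Every bag has size at most 3, so the width is 3 − 1 = 2 and tw(G) ≤ 2. Conversely, {0, 1, 2} is a clique of size 3, and the vertices of any clique must share a bag in every tree decomposition; so some bag has ≥ 3 vertices and tw(G) ≥ 2. Hence tw(G) = 2 exactly.

Treewidth 2.
Bags: B1 = {0, 1, 5}  B2 = {0, 1, 2}  B3 = {1, 2, 4}  B4 = {0, 3, 5}
Tree: B1–B2, B2–B3, B1–B4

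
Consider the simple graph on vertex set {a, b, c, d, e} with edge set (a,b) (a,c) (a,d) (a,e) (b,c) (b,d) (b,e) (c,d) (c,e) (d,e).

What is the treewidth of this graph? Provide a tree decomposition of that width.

Treewidth 4.
Bags: B1 = {a, b, c, d, e}
Tree: (single bag)

With just one bag of size 5, the width is 5 − 1 = 4, so tw(G) ≤ 4. For the lower bound, the 5 vertices {a, b, c, d, e} are pairwise adjacent, and any tree decomposition puts a clique entirely inside one bag — forcing width ≥ 4. Therefore the treewidth is 4.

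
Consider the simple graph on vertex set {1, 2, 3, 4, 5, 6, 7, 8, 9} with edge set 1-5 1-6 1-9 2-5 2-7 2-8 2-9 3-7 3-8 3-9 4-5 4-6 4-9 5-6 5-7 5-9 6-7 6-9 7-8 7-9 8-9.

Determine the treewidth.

A width-3 tree decomposition is:
Bags: B1 = {2, 5, 7, 9}  B2 = {5, 6, 7, 9}  B3 = {4, 5, 6, 9}  B4 = {2, 7, 8, 9}  B5 = {3, 7, 8, 9}  B6 = {1, 5, 6, 9}
Tree: B1–B2, B2–B3, B1–B4, B4–B5, B2–B6
The largest bag has 4 vertices, giving width 3; this decomposition certifies tw(G) ≤ 3. Conversely, {2, 7, 8, 9} is a clique of size 4, and the vertices of any clique must share a bag in every tree decomposition; so some bag has ≥ 4 vertices and tw(G) ≥ 3. The upper and lower bounds meet at 3, so that is the treewidth.

3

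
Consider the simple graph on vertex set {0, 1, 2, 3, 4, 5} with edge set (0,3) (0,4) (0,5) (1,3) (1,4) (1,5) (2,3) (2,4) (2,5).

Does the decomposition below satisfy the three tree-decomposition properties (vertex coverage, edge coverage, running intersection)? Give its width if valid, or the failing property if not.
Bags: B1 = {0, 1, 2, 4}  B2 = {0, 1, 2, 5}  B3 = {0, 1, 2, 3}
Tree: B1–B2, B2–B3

Yes; width 3.

Every vertex of G appears in some bag (union = {0, 1, 2, 3, 4, 5}); every edge is covered by a bag; and for each vertex v the set of bags containing v is connected in the bag tree. The decomposition is therefore valid. The largest bag has 4 vertices, so the width is 3.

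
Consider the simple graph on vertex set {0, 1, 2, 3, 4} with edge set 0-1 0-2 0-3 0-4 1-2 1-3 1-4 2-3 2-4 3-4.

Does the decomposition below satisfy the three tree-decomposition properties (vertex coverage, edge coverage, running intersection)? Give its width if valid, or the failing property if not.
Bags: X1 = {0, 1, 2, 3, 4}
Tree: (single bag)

Vertex coverage: the bags together contain {0, 1, 2, 3, 4}, the full vertex set. Edge coverage: each edge of G has both endpoints in at least one bag. Running intersection: for every vertex, the bags containing it form a connected subtree. All three properties hold, so this is a valid tree decomposition of width max|bag| − 1 = 4, and hence tw(G) ≤ 4.

Yes; width 4.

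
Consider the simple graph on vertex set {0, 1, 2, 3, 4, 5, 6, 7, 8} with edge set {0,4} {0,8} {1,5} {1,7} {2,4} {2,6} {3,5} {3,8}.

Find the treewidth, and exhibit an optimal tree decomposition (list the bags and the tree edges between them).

Treewidth 1.
One such decomposition:
Bags: B1 = {2, 6}  B2 = {2, 4}  B3 = {0, 4}  B4 = {0, 8}  B5 = {3, 8}  B6 = {3, 5}  B7 = {1, 5}  B8 = {1, 7}
Tree: B1–B2, B2–B3, B3–B4, B4–B5, B5–B6, B6–B7, B7–B8

Every bag has size at most 2, so the width is 2 − 1 = 1 and tw(G) ≤ 1. Any graph with an edge has treewidth ≥ 1, and G has the edge 6–2. Hence tw(G) = 1 exactly.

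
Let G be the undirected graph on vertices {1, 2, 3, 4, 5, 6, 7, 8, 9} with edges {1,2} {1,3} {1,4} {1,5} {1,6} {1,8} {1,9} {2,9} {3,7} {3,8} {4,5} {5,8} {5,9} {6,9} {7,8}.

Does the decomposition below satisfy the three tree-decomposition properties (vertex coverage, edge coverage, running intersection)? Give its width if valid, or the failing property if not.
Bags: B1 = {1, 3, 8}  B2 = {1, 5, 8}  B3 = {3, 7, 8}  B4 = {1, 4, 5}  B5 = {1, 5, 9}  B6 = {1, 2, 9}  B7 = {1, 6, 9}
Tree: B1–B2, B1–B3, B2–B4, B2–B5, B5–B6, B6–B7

Every vertex of G appears in some bag (union = {1, 2, 3, 4, 5, 6, 7, 8, 9}); every edge is covered by a bag; and for each vertex v the set of bags containing v is connected in the bag tree. The decomposition is therefore valid. The largest bag has 3 vertices, so the width is 2.

Yes; width 2.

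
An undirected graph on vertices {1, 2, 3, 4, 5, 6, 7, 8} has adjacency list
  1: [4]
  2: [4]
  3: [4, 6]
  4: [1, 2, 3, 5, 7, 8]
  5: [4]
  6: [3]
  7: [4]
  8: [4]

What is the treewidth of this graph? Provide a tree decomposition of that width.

Each bag holds 2 vertices, so the decomposition has width 1, which upper-bounds the treewidth. G has an edge, so its treewidth is at least 1. The upper and lower bounds meet at 1, so that is the treewidth.

Treewidth 1.
Bags: B1 = {4, 5}  B2 = {3, 4}  B3 = {3, 6}  B4 = {2, 4}  B5 = {1, 4}  B6 = {4, 7}  B7 = {4, 8}
Tree: B1–B2, B2–B3, B2–B4, B1–B5, B5–B6, B2–B7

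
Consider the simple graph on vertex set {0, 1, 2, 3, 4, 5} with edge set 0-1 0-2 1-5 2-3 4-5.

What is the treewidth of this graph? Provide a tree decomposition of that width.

Treewidth 1.
One such decomposition:
Bags: B1 = {2, 3}  B2 = {0, 2}  B3 = {0, 1}  B4 = {1, 5}  B5 = {4, 5}
Tree: B1–B2, B2–B3, B3–B4, B4–B5

The largest bag has 2 vertices, giving width 1; this decomposition certifies tw(G) ≤ 1. G has an edge, so its treewidth is at least 1. Hence tw(G) = 1 exactly.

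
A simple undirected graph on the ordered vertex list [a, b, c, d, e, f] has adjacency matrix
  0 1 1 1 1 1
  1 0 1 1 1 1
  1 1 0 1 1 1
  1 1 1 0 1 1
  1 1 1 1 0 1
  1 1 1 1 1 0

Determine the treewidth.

A width-5 tree decomposition is:
Bags: B1 = {a, b, c, d, e, f}
Tree: (single bag)
A single bag containing all 6 vertices is trivially a valid decomposition of width 5. Conversely, {a, b, c, d, e, f} is a clique of size 6, and the vertices of any clique must share a bag in every tree decomposition; so some bag has ≥ 6 vertices and tw(G) ≥ 5. Hence tw(G) = 5 exactly.

5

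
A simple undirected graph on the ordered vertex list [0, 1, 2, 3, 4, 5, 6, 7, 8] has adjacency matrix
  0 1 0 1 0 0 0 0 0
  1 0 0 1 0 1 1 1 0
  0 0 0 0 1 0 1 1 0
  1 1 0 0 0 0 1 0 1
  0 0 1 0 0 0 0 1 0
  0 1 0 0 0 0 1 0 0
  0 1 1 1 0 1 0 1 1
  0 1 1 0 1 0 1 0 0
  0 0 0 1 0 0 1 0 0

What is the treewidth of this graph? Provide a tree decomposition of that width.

Treewidth 2.
Bags: B1 = {3, 6, 8}  B2 = {1, 3, 6}  B3 = {1, 6, 7}  B4 = {2, 6, 7}  B5 = {2, 4, 7}  B6 = {0, 1, 3}  B7 = {1, 5, 6}
Tree: B1–B2, B2–B3, B3–B4, B4–B5, B2–B6, B2–B7

The largest bag has 3 vertices, giving width 2; this decomposition certifies tw(G) ≤ 2. On the other hand G contains the 3-clique {0, 1, 3}. A clique must lie in a single bag of any decomposition, so no decomposition can have width below 2. Combining the bounds, tw(G) = 2.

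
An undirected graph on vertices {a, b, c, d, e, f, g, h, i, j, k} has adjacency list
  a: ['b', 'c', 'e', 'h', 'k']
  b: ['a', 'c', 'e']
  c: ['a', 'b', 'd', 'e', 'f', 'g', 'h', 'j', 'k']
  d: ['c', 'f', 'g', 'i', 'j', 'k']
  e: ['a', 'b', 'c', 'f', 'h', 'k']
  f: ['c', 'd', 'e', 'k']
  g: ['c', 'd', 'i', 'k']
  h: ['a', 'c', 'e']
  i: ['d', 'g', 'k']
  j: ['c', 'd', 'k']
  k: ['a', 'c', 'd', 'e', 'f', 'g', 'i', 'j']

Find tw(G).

A width-3 tree decomposition is:
Bags: B1 = {c, e, f, k}  B2 = {c, d, f, k}  B3 = {c, d, g, k}  B4 = {c, d, j, k}  B5 = {a, c, e, k}  B6 = {d, g, i, k}  B7 = {a, b, c, e}  B8 = {a, c, e, h}
Tree: B1–B2, B2–B3, B3–B4, B1–B5, B3–B6, B5–B7, B7–B8
Every bag has size at most 4, so the width is 4 − 1 = 3 and tw(G) ≤ 3. Conversely, {a, c, e, h} is a clique of size 4, and the vertices of any clique must share a bag in every tree decomposition; so some bag has ≥ 4 vertices and tw(G) ≥ 3. Therefore the treewidth is 3.

3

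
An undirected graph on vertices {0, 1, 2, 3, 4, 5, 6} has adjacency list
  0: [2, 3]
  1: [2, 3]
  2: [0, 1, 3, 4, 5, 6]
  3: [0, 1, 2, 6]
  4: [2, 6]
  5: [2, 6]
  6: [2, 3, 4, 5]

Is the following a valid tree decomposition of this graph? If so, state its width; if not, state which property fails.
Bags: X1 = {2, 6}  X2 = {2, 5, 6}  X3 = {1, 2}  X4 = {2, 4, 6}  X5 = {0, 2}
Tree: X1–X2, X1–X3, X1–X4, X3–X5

No — vertex 3 appears in no bag.

A tree decomposition must satisfy three properties: every vertex lies in some bag; for every edge, both endpoints lie together in some bag; and for every vertex, the bags containing it form a connected subtree. Here vertex 3 appears in no bag, so the decomposition is invalid.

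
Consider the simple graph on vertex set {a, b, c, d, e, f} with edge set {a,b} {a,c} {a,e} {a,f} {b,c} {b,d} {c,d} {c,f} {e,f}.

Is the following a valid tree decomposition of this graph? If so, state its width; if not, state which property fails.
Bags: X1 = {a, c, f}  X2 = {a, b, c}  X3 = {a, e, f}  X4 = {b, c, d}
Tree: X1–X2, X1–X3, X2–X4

Checking the three conditions: (i) the bags cover all of {a, b, c, d, e, f}; (ii) for each edge, some bag contains both endpoints; (iii) the bags containing any fixed vertex form a subtree. All hold, so the decomposition is valid with width 3 − 1 = 2.

Yes; width 2.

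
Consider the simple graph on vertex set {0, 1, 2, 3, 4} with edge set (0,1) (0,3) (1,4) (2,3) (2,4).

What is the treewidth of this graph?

2

A width-2 tree decomposition is:
Bags: B1 = {2, 3, 4}  B2 = {1, 3, 4}  B3 = {0, 1, 3}
Tree: B1–B2, B2–B3
Each bag holds 3 vertices, so the decomposition has width 2, which upper-bounds the treewidth. Since 3–2–4–1–0–3 is a cycle in G, G is not acyclic. Forests are exactly the graphs of treewidth ≤ 1, so tw(G) ≥ 2. Therefore the treewidth is 2.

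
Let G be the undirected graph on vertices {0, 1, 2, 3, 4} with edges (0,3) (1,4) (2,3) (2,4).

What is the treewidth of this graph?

1

A width-1 tree decomposition is:
Bags: B1 = {0, 3}  B2 = {2, 3}  B3 = {2, 4}  B4 = {1, 4}
Tree: B1–B2, B2–B3, B3–B4
The largest bag has 2 vertices, giving width 1; this decomposition certifies tw(G) ≤ 1. G has an edge, so its treewidth is at least 1. Combining the bounds, tw(G) = 1.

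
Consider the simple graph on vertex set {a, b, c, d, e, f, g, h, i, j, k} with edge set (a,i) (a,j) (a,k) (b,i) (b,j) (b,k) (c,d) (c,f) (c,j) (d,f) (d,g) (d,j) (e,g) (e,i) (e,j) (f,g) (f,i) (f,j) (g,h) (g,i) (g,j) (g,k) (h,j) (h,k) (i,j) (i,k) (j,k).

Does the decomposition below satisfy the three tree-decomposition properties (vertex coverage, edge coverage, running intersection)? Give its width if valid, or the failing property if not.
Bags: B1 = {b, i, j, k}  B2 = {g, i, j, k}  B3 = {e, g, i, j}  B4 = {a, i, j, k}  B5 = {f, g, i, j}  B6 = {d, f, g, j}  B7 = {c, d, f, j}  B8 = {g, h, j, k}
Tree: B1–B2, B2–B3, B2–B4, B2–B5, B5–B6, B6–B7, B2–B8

Yes; width 3.

Checking the three conditions: (i) the bags cover all of {a, b, c, d, e, f, g, h, i, j, k}; (ii) for each edge, some bag contains both endpoints; (iii) the bags containing any fixed vertex form a subtree. All hold, so the decomposition is valid with width 4 − 1 = 3.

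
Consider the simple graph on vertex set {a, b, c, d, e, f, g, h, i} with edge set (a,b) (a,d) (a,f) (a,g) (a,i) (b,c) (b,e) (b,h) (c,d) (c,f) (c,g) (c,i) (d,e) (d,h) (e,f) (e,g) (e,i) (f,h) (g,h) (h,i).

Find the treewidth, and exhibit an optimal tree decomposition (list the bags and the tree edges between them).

Each bag holds 5 vertices, so the decomposition has width 4, which upper-bounds the treewidth. For the lower bound: the 5 vertex sets {a,g}, {c,d}, {e,f}, {h}, {b} are disjoint, each induces a connected subgraph, and every pair is joined by at least one edge of G. Contracting each set to a single vertex therefore yields K_{5} as a minor, and since treewidth is minor-monotone, tw(G) ≥ tw(K_{5}) = 4. The upper and lower bounds meet at 4, so that is the treewidth.

Treewidth 4.
One optimal decomposition is:
Bags: B1 = {a, c, e, g, h}  B2 = {a, c, d, e, h}  B3 = {a, c, e, f, h}  B4 = {a, b, c, e, h}  B5 = {a, c, e, h, i}
Tree: B1–B2, B2–B3, B3–B4, B4–B5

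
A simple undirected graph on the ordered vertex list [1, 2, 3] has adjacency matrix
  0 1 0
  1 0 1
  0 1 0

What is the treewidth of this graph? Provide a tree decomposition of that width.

The largest bag has 2 vertices, giving width 1; this decomposition certifies tw(G) ≤ 1. Since G has at least one edge (e.g. 2–1), it is not an edgeless graph, so tw(G) ≥ 1. The upper and lower bounds meet at 1, so that is the treewidth.

Treewidth 1.
One such decomposition:
Bags: B1 = {1, 2}  B2 = {2, 3}
Tree: B1–B2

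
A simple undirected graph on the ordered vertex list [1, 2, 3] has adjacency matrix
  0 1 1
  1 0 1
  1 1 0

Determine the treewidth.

2

A width-2 tree decomposition is:
Bags: B1 = {1, 2, 3}
Tree: (single bag)
With just one bag of size 3, the width is 3 − 1 = 2, so tw(G) ≤ 2. Conversely, {1, 2, 3} is a clique of size 3, and the vertices of any clique must share a bag in every tree decomposition; so some bag has ≥ 3 vertices and tw(G) ≥ 2. Hence tw(G) = 2 exactly.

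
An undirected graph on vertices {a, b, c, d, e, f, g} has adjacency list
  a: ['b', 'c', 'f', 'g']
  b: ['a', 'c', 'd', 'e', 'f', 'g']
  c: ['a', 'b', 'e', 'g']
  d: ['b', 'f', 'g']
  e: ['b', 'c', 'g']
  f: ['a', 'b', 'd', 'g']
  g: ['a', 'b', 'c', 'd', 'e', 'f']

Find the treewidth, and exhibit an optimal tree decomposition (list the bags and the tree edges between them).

Treewidth 3.
One such decomposition:
Bags: B1 = {a, b, f, g}  B2 = {b, d, f, g}  B3 = {a, b, c, g}  B4 = {b, c, e, g}
Tree: B1–B2, B1–B3, B3–B4

Each bag holds 4 vertices, so the decomposition has width 3, which upper-bounds the treewidth. Conversely, {b, c, e, g} is a clique of size 4, and the vertices of any clique must share a bag in every tree decomposition; so some bag has ≥ 4 vertices and tw(G) ≥ 3. Therefore the treewidth is 3.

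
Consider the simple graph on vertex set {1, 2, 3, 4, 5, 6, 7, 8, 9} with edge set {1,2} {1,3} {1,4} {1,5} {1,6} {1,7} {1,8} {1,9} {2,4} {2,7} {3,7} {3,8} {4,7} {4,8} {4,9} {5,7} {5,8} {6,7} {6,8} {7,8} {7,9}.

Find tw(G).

3

A width-3 tree decomposition is:
Bags: B1 = {1, 2, 4, 7}  B2 = {1, 4, 7, 8}  B3 = {1, 3, 7, 8}  B4 = {1, 4, 7, 9}  B5 = {1, 6, 7, 8}  B6 = {1, 5, 7, 8}
Tree: B1–B2, B2–B3, B1–B4, B3–B5, B3–B6
The largest bag has 4 vertices, giving width 3; this decomposition certifies tw(G) ≤ 3. On the other hand G contains the 4-clique {1, 3, 7, 8}. A clique must lie in a single bag of any decomposition, so no decomposition can have width below 3. Hence tw(G) = 3 exactly.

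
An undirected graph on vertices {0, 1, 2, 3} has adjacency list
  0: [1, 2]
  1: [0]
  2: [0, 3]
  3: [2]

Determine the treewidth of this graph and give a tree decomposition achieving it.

Treewidth 1.
Bags: B1 = {2, 3}  B2 = {0, 2}  B3 = {0, 1}
Tree: B1–B2, B2–B3

Every bag has size at most 2, so the width is 2 − 1 = 1 and tw(G) ≤ 1. Since G has at least one edge (e.g. 3–2), it is not an edgeless graph, so tw(G) ≥ 1. Hence tw(G) = 1 exactly.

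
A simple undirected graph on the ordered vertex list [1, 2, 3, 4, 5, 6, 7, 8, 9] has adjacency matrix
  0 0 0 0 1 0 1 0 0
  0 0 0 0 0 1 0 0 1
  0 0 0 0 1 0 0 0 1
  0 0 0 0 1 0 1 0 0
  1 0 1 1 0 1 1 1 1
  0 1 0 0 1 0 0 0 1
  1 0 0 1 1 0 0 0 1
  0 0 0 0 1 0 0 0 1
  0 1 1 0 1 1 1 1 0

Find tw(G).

2

A width-2 tree decomposition is:
Bags: B1 = {5, 7, 9}  B2 = {5, 6, 9}  B3 = {1, 5, 7}  B4 = {2, 6, 9}  B5 = {5, 8, 9}  B6 = {4, 5, 7}  B7 = {3, 5, 9}
Tree: B1–B2, B1–B3, B2–B4, B1–B5, B3–B6, B2–B7
Each bag holds 3 vertices, so the decomposition has width 2, which upper-bounds the treewidth. On the other hand G contains the 3-clique {2, 6, 9}. A clique must lie in a single bag of any decomposition, so no decomposition can have width below 2. Hence tw(G) = 2 exactly.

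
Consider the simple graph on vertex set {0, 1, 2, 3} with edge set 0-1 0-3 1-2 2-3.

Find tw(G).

2

A width-2 tree decomposition is:
Bags: B1 = {0, 1, 3}  B2 = {1, 2, 3}
Tree: B1–B2
The largest bag has 3 vertices, giving width 2; this decomposition certifies tw(G) ≤ 2. For the lower bound, G contains the cycle 1–0–3–2–1, so G is not a forest; only forests have treewidth ≤ 1, hence tw(G) ≥ 2. Hence tw(G) = 2 exactly.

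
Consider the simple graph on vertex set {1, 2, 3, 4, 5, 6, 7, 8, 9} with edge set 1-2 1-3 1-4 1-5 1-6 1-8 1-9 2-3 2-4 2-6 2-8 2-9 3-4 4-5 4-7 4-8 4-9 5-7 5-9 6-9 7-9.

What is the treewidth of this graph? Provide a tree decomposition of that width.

Every bag has size at most 4, so the width is 4 − 1 = 3 and tw(G) ≤ 3. For the lower bound, the 4 vertices {1, 2, 4, 8} are pairwise adjacent, and any tree decomposition puts a clique entirely inside one bag — forcing width ≥ 3. Hence tw(G) = 3 exactly.

Treewidth 3.
One such decomposition:
Bags: B1 = {1, 2, 4, 9}  B2 = {1, 2, 3, 4}  B3 = {1, 2, 4, 8}  B4 = {1, 4, 5, 9}  B5 = {1, 2, 6, 9}  B6 = {4, 5, 7, 9}
Tree: B1–B2, B1–B3, B1–B4, B1–B5, B4–B6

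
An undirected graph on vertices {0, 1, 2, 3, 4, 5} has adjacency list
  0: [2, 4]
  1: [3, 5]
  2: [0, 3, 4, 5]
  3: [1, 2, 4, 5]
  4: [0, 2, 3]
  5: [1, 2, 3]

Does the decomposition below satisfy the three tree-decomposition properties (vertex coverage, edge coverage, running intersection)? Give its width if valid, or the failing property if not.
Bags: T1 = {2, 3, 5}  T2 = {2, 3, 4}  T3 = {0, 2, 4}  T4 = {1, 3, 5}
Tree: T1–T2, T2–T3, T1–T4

Yes; width 2.

Every vertex of G appears in some bag (union = {0, 1, 2, 3, 4, 5}); every edge is covered by a bag; and for each vertex v the set of bags containing v is connected in the bag tree. The decomposition is therefore valid. The largest bag has 3 vertices, so the width is 2.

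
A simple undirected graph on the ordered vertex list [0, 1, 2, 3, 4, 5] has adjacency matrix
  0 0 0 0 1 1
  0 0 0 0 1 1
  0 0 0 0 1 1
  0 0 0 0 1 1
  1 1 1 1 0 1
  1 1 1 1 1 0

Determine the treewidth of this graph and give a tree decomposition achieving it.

Each bag holds 3 vertices, so the decomposition has width 2, which upper-bounds the treewidth. On the other hand G contains the 3-clique {0, 4, 5}. A clique must lie in a single bag of any decomposition, so no decomposition can have width below 2. The upper and lower bounds meet at 2, so that is the treewidth.

Treewidth 2.
One optimal decomposition is:
Bags: B1 = {0, 4, 5}  B2 = {3, 4, 5}  B3 = {1, 4, 5}  B4 = {2, 4, 5}
Tree: B1–B2, B2–B3, B1–B4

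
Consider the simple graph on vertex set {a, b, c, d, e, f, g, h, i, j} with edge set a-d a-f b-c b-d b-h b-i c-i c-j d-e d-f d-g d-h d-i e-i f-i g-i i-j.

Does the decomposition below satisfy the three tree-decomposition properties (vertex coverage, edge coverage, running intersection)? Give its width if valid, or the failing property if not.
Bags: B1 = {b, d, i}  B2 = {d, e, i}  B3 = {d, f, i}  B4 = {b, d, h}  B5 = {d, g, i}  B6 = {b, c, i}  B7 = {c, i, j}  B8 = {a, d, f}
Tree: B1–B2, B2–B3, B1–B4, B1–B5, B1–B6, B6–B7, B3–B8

Vertex coverage: the bags together contain {a, b, c, d, e, f, g, h, i, j}, the full vertex set. Edge coverage: each edge of G has both endpoints in at least one bag. Running intersection: for every vertex, the bags containing it form a connected subtree. All three properties hold, so this is a valid tree decomposition of width max|bag| − 1 = 2, and hence tw(G) ≤ 2.

Yes; width 2.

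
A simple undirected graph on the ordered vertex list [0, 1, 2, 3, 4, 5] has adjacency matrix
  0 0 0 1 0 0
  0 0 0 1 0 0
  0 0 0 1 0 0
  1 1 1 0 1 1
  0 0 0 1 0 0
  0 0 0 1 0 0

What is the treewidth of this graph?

1

A width-1 tree decomposition is:
Bags: B1 = {1, 3}  B2 = {3, 5}  B3 = {0, 3}  B4 = {3, 4}  B5 = {2, 3}
Tree: B1–B2, B2–B3, B2–B4, B4–B5
Every bag has size at most 2, so the width is 2 − 1 = 1 and tw(G) ≤ 1. Any graph with an edge has treewidth ≥ 1, and G has the edge 3–1. Hence tw(G) = 1 exactly.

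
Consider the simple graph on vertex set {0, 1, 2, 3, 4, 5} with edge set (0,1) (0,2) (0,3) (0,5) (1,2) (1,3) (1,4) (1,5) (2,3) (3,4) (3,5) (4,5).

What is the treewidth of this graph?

A width-3 tree decomposition is:
Bags: B1 = {0, 1, 3, 5}  B2 = {0, 1, 2, 3}  B3 = {1, 3, 4, 5}
Tree: B1–B2, B1–B3
Each bag holds 4 vertices, so the decomposition has width 3, which upper-bounds the treewidth. Conversely, {0, 1, 2, 3} is a clique of size 4, and the vertices of any clique must share a bag in every tree decomposition; so some bag has ≥ 4 vertices and tw(G) ≥ 3. The upper and lower bounds meet at 3, so that is the treewidth.

3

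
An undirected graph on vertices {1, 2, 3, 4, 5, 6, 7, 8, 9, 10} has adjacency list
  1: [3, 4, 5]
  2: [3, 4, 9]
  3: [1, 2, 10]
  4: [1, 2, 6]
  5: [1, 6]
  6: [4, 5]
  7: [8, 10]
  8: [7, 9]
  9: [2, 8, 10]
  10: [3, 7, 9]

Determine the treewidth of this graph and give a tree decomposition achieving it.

Every bag has size at most 3, so the width is 3 − 1 = 2 and tw(G) ≤ 2. For the lower bound, G contains the cycle 7–8–9–10–7, so G is not a forest; only forests have treewidth ≤ 1, hence tw(G) ≥ 2. Hence tw(G) = 2 exactly.

Treewidth 2.
One such decomposition:
Bags: B1 = {7, 8, 10}  B2 = {8, 9, 10}  B3 = {3, 9, 10}  B4 = {2, 3, 9}  B5 = {1, 2, 3}  B6 = {1, 2, 4}  B7 = {1, 4, 5}  B8 = {4, 5, 6}
Tree: B1–B2, B2–B3, B3–B4, B4–B5, B5–B6, B6–B7, B7–B8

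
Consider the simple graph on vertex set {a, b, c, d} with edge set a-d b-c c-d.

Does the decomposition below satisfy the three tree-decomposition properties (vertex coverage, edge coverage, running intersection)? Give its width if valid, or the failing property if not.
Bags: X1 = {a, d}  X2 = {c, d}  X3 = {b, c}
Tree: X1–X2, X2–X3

Checking the three conditions: (i) the bags cover all of {a, b, c, d}; (ii) for each edge, some bag contains both endpoints; (iii) the bags containing any fixed vertex form a subtree. All hold, so the decomposition is valid with width 2 − 1 = 1.

Yes; width 1.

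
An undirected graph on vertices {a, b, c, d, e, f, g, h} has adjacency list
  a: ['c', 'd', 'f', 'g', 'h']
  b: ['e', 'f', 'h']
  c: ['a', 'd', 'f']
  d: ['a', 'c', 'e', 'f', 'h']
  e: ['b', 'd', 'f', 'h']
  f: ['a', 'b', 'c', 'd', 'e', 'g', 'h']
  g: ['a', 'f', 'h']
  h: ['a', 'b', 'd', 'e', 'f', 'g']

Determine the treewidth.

3

A width-3 tree decomposition is:
Bags: B1 = {a, d, f, h}  B2 = {d, e, f, h}  B3 = {b, e, f, h}  B4 = {a, f, g, h}  B5 = {a, c, d, f}
Tree: B1–B2, B2–B3, B1–B4, B1–B5
Every bag has size at most 4, so the width is 4 − 1 = 3 and tw(G) ≤ 3. Conversely, {d, e, f, h} is a clique of size 4, and the vertices of any clique must share a bag in every tree decomposition; so some bag has ≥ 4 vertices and tw(G) ≥ 3. Combining the bounds, tw(G) = 3.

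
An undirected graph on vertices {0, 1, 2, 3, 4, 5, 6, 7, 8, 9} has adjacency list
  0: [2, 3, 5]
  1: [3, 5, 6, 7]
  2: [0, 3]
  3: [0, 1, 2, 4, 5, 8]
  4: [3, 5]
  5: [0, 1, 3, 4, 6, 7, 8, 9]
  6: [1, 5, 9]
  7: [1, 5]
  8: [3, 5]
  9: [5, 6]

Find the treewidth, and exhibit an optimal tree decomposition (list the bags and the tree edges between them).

Treewidth 2.
Bags: B1 = {3, 5, 8}  B2 = {3, 4, 5}  B3 = {1, 3, 5}  B4 = {1, 5, 7}  B5 = {0, 3, 5}  B6 = {1, 5, 6}  B7 = {0, 2, 3}  B8 = {5, 6, 9}
Tree: B1–B2, B1–B3, B3–B4, B3–B5, B4–B6, B5–B7, B6–B8

The largest bag has 3 vertices, giving width 2; this decomposition certifies tw(G) ≤ 2. Conversely, {0, 2, 3} is a clique of size 3, and the vertices of any clique must share a bag in every tree decomposition; so some bag has ≥ 3 vertices and tw(G) ≥ 2. The upper and lower bounds meet at 2, so that is the treewidth.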